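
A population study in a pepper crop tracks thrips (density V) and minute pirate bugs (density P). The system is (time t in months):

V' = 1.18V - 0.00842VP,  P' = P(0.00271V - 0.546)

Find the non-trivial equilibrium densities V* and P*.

Set dP/dt = 0 with P > 0: 0.00271V - 0.546 = 0, so V* = 0.546/0.00271 = 201.
Set dV/dt = 0 with V > 0: 1.18 - 0.00842P = 0, so P* = 1.18/0.00842 = 140.

V* ≈ 201, P* ≈ 140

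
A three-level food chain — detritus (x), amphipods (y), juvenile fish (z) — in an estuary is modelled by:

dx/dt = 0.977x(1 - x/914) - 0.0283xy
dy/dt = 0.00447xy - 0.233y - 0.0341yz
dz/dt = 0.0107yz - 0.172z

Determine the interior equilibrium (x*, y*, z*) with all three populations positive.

From dz/dt = 0: 0.0107y* = 0.172, so y* = 16.1.
From dx/dt = 0: 0.977(1 - x*/914) = 0.0283·16.1, giving x* = 914·(1 - 0.466) = 488.
From dy/dt = 0: 0.00447·488 - 0.233 = 0.0341z*, so z* = 1.95/0.0341 = 57.2.

x* ≈ 488, y* ≈ 16.1, z* ≈ 57.2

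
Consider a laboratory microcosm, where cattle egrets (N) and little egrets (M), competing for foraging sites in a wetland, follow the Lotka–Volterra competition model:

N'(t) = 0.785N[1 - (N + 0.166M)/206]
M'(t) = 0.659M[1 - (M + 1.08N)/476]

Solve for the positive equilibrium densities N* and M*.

Setting both brackets to zero gives the nullclines N + 0.166M = 206 and 1.08N + M = 476.
Substituting M = 476 - 1.08N into the first: N(1 - 0.166·1.08) = 206 - 0.166·476.
So N* = 127/0.821 = 155, and then M* = 476 - 1.08·155 = 309.

N* ≈ 155, M* ≈ 309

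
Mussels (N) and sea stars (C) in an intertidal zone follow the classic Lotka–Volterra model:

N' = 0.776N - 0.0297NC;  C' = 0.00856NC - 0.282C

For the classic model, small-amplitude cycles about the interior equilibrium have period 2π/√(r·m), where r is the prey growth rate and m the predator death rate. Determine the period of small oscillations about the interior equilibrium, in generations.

Here r = 0.776 and m = 0.282, so r·m = 0.219.
ω = √0.219 = 0.468 per generation, hence T = 2π/ω ≈ 13.4 generations.

T ≈ 13.4 generations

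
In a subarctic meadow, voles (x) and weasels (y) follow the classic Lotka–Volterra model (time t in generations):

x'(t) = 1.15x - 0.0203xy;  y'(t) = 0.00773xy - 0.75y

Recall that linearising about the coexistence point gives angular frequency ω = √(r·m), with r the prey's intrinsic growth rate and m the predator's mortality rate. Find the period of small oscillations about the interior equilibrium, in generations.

T ≈ 6.77 generations

Here r = 1.15 and m = 0.75, so r·m = 0.862.
ω = √0.862 = 0.929 per generation, hence T = 2π/ω ≈ 6.77 generations.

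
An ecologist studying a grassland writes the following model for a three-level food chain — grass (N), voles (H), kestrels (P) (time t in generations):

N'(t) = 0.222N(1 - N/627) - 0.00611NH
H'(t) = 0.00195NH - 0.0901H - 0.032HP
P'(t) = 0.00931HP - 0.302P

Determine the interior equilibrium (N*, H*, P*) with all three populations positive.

From dP/dt = 0: 0.00931H* = 0.302, so H* = 32.4.
From dN/dt = 0: 0.222(1 - N*/627) = 0.00611·32.4, giving N* = 627·(1 - 0.893) = 67.2.
From dH/dt = 0: 0.00195·67.2 - 0.0901 = 0.032P*, so P* = 0.041/0.032 = 1.28.

N* ≈ 67.2, H* ≈ 32.4, P* ≈ 1.28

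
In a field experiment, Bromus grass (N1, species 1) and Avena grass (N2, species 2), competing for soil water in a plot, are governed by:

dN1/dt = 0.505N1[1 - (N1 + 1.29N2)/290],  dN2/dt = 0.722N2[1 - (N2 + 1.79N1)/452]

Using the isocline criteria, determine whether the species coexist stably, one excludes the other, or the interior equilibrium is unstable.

Compare the nullcline intercepts: K1/α12 = 290/1.29 = 225 < K2 = 452; K2/α21 = 452/1.79 = 253 < K1 = 290.
Since both are reversed, neither can invade when rare; the interior point is a saddle.

unstable coexistence (outcome depends on initial conditions)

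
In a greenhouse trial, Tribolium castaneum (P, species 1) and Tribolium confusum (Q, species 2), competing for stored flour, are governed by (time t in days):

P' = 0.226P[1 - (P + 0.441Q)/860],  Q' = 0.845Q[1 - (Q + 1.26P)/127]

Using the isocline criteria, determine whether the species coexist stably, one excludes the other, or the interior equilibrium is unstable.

Compare the nullcline intercepts: K1/α12 = 860/0.441 = 1950 > K2 = 127; K2/α21 = 127/1.26 = 101 < K1 = 860.
Since the inequalities point opposite ways, species 1 can invade but species 2 cannot.

species 1 excludes species 2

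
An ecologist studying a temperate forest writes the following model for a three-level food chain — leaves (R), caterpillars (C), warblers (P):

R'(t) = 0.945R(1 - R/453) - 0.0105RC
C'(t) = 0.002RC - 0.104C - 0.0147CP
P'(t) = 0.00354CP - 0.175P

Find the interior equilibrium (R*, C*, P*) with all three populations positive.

R* ≈ 204, C* ≈ 49.4, P* ≈ 20.7

From dP/dt = 0: 0.00354C* = 0.175, so C* = 49.4.
From dR/dt = 0: 0.945(1 - R*/453) = 0.0105·49.4, giving R* = 453·(1 - 0.549) = 204.
From dC/dt = 0: 0.002·204 - 0.104 = 0.0147P*, so P* = 0.304/0.0147 = 20.7.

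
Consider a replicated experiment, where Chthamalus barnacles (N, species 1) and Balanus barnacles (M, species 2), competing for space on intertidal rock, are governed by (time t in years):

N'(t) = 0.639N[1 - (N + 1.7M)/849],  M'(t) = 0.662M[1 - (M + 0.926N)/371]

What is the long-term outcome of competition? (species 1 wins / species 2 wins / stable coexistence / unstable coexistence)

species 1 excludes species 2

Compare the nullcline intercepts: K1/α12 = 849/1.7 = 499 > K2 = 371; K2/α21 = 371/0.926 = 401 < K1 = 849.
Since the inequalities point opposite ways, species 1 can invade but species 2 cannot.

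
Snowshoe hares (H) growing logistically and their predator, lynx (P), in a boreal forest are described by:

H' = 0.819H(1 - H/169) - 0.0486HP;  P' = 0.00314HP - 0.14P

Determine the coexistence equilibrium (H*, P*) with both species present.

From dP/dt = 0 with P > 0: 0.00314H* = 0.14, so H* = 44.6.
Substitute into dH/dt = 0: 0.819(1 - 44.6/169) = 0.0486P*.
The bracket is 0.736, giving P* = 0.603/0.0486 = 12.4.

H* ≈ 44.6, P* ≈ 12.4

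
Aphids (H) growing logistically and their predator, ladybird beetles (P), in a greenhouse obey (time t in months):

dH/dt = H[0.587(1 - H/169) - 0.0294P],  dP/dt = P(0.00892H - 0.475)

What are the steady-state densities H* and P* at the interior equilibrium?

H* ≈ 53.3, P* ≈ 13.7

From dP/dt = 0 with P > 0: 0.00892H* = 0.475, so H* = 53.3.
Substitute into dH/dt = 0: 0.587(1 - 53.3/169) = 0.0294P*.
The bracket is 0.685, giving P* = 0.402/0.0294 = 13.7.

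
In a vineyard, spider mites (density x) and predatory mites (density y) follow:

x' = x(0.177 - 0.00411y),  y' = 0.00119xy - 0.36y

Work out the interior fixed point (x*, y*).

x* ≈ 303, y* ≈ 43.1

Set dy/dt = 0 with y > 0: 0.00119x - 0.36 = 0, so x* = 0.36/0.00119 = 303.
Set dx/dt = 0 with x > 0: 0.177 - 0.00411y = 0, so y* = 0.177/0.00411 = 43.1.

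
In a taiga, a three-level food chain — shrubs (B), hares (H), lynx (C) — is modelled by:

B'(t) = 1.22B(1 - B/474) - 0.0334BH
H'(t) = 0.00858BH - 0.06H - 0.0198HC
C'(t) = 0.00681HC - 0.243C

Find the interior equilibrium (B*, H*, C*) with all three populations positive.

From dC/dt = 0: 0.00681H* = 0.243, so H* = 35.7.
From dB/dt = 0: 1.22(1 - B*/474) = 0.0334·35.7, giving B* = 474·(1 - 0.977) = 11.
From dH/dt = 0: 0.00858·11 - 0.06 = 0.0198C*, so C* = 0.034/0.0198 = 1.72.

B* ≈ 11, H* ≈ 35.7, C* ≈ 1.72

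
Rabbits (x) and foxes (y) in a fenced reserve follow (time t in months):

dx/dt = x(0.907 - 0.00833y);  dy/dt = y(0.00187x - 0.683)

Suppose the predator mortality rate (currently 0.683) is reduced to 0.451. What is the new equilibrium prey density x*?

At the interior fixed point, setting dy/dt = 0 with y > 0 fixes x* = (predator death rate)/(xy coefficient) — independent of the other coefficients.
With the change, x* = 0.451/0.00187 = 241; it falls from 365.

x* ≈ 241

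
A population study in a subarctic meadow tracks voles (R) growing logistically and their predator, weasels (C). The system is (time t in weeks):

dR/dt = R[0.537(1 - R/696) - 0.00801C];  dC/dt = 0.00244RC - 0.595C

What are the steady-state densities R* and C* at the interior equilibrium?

R* ≈ 244, C* ≈ 43.6

From dC/dt = 0 with C > 0: 0.00244R* = 0.595, so R* = 244.
Substitute into dR/dt = 0: 0.537(1 - 244/696) = 0.00801C*.
The bracket is 0.65, giving C* = 0.349/0.00801 = 43.6.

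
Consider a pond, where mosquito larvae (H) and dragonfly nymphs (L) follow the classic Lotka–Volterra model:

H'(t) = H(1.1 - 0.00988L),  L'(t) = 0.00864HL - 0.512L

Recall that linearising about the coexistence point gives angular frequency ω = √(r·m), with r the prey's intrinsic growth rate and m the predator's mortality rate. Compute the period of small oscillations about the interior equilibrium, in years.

T ≈ 8.37 years

Here r = 1.1 and m = 0.512, so r·m = 0.563.
ω = √0.563 = 0.75 per year, hence T = 2π/ω ≈ 8.37 years.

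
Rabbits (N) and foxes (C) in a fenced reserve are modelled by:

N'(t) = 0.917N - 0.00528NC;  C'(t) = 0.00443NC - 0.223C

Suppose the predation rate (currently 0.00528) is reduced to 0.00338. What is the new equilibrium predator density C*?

At the interior fixed point, setting dN/dt = 0 with N > 0 fixes C* = (prey growth rate)/(NC coefficient) — independent of the other coefficients.
With the change, C* = 0.917/0.00338 = 271; it rises from 174.

C* ≈ 271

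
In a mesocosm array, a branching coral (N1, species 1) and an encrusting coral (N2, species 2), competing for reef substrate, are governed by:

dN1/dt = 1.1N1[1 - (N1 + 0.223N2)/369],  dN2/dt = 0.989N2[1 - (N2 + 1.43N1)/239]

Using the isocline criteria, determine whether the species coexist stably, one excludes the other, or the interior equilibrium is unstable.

Compare the nullcline intercepts: K1/α12 = 369/0.223 = 1650 > K2 = 239; K2/α21 = 239/1.43 = 167 < K1 = 369.
Since the inequalities point opposite ways, species 1 can invade but species 2 cannot.

species 1 excludes species 2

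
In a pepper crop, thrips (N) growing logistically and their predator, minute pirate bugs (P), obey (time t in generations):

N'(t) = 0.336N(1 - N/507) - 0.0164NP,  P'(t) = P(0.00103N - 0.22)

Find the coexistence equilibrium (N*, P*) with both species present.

From dP/dt = 0 with P > 0: 0.00103N* = 0.22, so N* = 214.
Substitute into dN/dt = 0: 0.336(1 - 214/507) = 0.0164P*.
The bracket is 0.579, giving P* = 0.194/0.0164 = 11.9.

N* ≈ 214, P* ≈ 11.9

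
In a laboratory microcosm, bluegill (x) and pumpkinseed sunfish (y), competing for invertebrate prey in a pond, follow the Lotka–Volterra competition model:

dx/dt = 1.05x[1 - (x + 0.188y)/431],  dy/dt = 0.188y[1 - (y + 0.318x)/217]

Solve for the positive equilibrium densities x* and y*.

Setting both brackets to zero gives the nullclines x + 0.188y = 431 and 0.318x + y = 217.
Substituting y = 217 - 0.318x into the first: x(1 - 0.188·0.318) = 431 - 0.188·217.
So x* = 390/0.94 = 415, and then y* = 217 - 0.318·415 = 85.

x* ≈ 415, y* ≈ 85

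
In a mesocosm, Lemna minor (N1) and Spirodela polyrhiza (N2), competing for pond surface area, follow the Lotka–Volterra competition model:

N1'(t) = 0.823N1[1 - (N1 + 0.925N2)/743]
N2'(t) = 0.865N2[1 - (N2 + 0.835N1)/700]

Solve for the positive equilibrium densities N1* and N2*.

Setting both brackets to zero gives the nullclines N1 + 0.925N2 = 743 and 0.835N1 + N2 = 700.
Substituting N2 = 700 - 0.835N1 into the first: N1(1 - 0.925·0.835) = 743 - 0.925·700.
So N1* = 95.5/0.228 = 420, and then N2* = 700 - 0.835·420 = 350.

N1* ≈ 420, N2* ≈ 350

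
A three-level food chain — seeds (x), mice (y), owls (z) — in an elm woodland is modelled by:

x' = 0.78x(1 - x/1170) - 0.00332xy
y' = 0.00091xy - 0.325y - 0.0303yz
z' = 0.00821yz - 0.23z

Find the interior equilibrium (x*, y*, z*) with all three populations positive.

x* ≈ 1030, y* ≈ 28, z* ≈ 20.2

From dz/dt = 0: 0.00821y* = 0.23, so y* = 28.
From dx/dt = 0: 0.78(1 - x*/1170) = 0.00332·28, giving x* = 1170·(1 - 0.119) = 1030.
From dy/dt = 0: 0.00091·1030 - 0.325 = 0.0303z*, so z* = 0.613/0.0303 = 20.2.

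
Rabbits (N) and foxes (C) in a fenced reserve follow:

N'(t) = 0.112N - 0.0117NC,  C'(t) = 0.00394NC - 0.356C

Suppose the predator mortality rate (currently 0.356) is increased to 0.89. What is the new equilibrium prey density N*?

N* ≈ 226

At the interior fixed point, setting dC/dt = 0 with C > 0 fixes N* = (predator death rate)/(NC coefficient) — independent of the other coefficients.
With the change, N* = 0.89/0.00394 = 226; it rises from 90.4.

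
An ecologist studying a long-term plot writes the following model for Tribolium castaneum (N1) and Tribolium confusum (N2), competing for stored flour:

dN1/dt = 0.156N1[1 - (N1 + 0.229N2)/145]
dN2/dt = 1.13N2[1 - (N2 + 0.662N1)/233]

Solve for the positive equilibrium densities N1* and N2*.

N1* ≈ 108, N2* ≈ 161

Setting both brackets to zero gives the nullclines N1 + 0.229N2 = 145 and 0.662N1 + N2 = 233.
Substituting N2 = 233 - 0.662N1 into the first: N1(1 - 0.229·0.662) = 145 - 0.229·233.
So N1* = 91.6/0.848 = 108, and then N2* = 233 - 0.662·108 = 161.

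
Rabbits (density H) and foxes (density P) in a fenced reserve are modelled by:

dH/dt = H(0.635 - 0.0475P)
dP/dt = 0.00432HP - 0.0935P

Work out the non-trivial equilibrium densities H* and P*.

Set dP/dt = 0 with P > 0: 0.00432H - 0.0935 = 0, so H* = 0.0935/0.00432 = 21.6.
Set dH/dt = 0 with H > 0: 0.635 - 0.0475P = 0, so P* = 0.635/0.0475 = 13.4.

H* ≈ 21.6, P* ≈ 13.4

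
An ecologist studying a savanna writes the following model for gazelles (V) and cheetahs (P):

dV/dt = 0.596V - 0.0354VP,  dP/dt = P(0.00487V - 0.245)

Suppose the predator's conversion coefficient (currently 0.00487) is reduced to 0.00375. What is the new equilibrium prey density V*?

V* ≈ 65.3

At the interior fixed point, setting dP/dt = 0 with P > 0 fixes V* = (predator death rate)/(VP coefficient) — independent of the other coefficients.
With the change, V* = 0.245/0.00375 = 65.3; it rises from 50.3.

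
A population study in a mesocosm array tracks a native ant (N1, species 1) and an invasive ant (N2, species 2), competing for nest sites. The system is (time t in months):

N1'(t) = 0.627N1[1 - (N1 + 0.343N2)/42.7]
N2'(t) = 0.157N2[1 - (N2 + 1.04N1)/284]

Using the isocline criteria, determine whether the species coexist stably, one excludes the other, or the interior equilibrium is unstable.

Compare the nullcline intercepts: K1/α12 = 42.7/0.343 = 124 < K2 = 284; K2/α21 = 284/1.04 = 273 > K1 = 42.7.
Since the inequalities point opposite ways, species 2 can invade but species 1 cannot.

species 2 excludes species 1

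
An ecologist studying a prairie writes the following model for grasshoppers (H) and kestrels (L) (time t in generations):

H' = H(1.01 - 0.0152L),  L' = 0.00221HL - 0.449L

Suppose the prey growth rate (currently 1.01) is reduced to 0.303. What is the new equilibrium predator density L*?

L* ≈ 19.9

At the interior fixed point, setting dH/dt = 0 with H > 0 fixes L* = (prey growth rate)/(HL coefficient) — independent of the other coefficients.
With the change, L* = 0.303/0.0152 = 19.9; it falls from 66.4.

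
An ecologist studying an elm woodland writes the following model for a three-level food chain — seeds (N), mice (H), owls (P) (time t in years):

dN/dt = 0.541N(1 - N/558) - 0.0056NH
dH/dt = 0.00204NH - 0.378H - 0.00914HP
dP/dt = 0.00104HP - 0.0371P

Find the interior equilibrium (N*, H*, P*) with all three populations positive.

N* ≈ 352, H* ≈ 35.7, P* ≈ 37.2

From dP/dt = 0: 0.00104H* = 0.0371, so H* = 35.7.
From dN/dt = 0: 0.541(1 - N*/558) = 0.0056·35.7, giving N* = 558·(1 - 0.369) = 352.
From dH/dt = 0: 0.00204·352 - 0.378 = 0.00914P*, so P* = 0.34/0.00914 = 37.2.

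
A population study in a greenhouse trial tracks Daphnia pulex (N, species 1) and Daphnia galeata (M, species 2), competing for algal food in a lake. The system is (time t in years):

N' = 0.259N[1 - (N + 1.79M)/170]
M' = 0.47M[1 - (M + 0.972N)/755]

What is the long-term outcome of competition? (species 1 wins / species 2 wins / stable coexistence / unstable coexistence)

Compare the nullcline intercepts: K1/α12 = 170/1.79 = 95 < K2 = 755; K2/α21 = 755/0.972 = 777 > K1 = 170.
Since the inequalities point opposite ways, species 2 can invade but species 1 cannot.

species 2 excludes species 1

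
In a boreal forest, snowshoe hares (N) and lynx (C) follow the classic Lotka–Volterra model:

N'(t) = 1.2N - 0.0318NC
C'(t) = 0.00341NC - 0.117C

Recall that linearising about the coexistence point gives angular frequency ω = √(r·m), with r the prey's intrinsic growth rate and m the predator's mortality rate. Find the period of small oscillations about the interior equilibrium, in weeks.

T ≈ 16.8 weeks

Here r = 1.2 and m = 0.117, so r·m = 0.14.
ω = √0.14 = 0.375 per week, hence T = 2π/ω ≈ 16.8 weeks.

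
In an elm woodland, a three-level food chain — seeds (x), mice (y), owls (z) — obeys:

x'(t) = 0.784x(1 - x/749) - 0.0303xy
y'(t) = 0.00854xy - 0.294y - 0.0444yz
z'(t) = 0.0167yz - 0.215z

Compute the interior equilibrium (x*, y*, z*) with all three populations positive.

From dz/dt = 0: 0.0167y* = 0.215, so y* = 12.9.
From dx/dt = 0: 0.784(1 - x*/749) = 0.0303·12.9, giving x* = 749·(1 - 0.498) = 376.
From dy/dt = 0: 0.00854·376 - 0.294 = 0.0444z*, so z* = 2.92/0.0444 = 65.8.

x* ≈ 376, y* ≈ 12.9, z* ≈ 65.8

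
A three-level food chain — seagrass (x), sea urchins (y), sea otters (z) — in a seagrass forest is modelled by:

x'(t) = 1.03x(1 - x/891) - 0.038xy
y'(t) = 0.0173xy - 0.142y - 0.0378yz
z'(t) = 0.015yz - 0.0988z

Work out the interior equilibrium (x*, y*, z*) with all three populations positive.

From dz/dt = 0: 0.015y* = 0.0988, so y* = 6.59.
From dx/dt = 0: 1.03(1 - x*/891) = 0.038·6.59, giving x* = 891·(1 - 0.243) = 674.
From dy/dt = 0: 0.0173·674 - 0.142 = 0.0378z*, so z* = 11.5/0.0378 = 305.

x* ≈ 674, y* ≈ 6.59, z* ≈ 305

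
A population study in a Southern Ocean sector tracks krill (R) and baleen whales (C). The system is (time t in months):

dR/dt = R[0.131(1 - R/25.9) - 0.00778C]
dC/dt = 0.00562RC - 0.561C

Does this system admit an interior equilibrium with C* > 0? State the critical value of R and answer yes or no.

Threshold R = 99.8; K < 99.8, so no, the predator goes extinct.

The predator equation gives dC/dt > 0 only when R > 0.561/0.00562 = 99.8.
Without the predator, R → K = 25.9. Since 25.9 < 99.8, the predator cannot invade.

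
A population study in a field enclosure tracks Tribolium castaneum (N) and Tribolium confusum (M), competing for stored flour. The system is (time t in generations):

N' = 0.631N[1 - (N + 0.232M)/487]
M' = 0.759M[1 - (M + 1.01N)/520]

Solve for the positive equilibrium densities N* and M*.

Setting both brackets to zero gives the nullclines N + 0.232M = 487 and 1.01N + M = 520.
Substituting M = 520 - 1.01N into the first: N(1 - 0.232·1.01) = 487 - 0.232·520.
So N* = 366/0.766 = 478, and then M* = 520 - 1.01·478 = 36.7.

N* ≈ 478, M* ≈ 36.7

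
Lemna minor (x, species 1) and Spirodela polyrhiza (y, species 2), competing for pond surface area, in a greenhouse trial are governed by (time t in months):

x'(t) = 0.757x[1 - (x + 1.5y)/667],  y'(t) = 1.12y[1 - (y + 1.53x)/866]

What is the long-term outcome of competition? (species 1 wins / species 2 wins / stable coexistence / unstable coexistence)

Compare the nullcline intercepts: K1/α12 = 667/1.5 = 445 < K2 = 866; K2/α21 = 866/1.53 = 566 < K1 = 667.
Since both are reversed, neither can invade when rare; the interior point is a saddle.

unstable coexistence (outcome depends on initial conditions)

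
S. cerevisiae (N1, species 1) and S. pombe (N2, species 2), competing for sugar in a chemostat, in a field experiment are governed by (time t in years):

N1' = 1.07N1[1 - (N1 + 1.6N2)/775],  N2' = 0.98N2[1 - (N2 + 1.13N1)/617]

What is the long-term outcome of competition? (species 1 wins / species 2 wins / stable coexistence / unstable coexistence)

Compare the nullcline intercepts: K1/α12 = 775/1.6 = 484 < K2 = 617; K2/α21 = 617/1.13 = 546 < K1 = 775.
Since both are reversed, neither can invade when rare; the interior point is a saddle.

unstable coexistence (outcome depends on initial conditions)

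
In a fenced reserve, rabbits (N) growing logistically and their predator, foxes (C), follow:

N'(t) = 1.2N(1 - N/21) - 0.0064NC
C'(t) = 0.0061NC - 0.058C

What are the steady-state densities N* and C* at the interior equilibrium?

From dC/dt = 0 with C > 0: 0.0061N* = 0.058, so N* = 9.51.
Substitute into dN/dt = 0: 1.2(1 - 9.51/21) = 0.0064C*.
The bracket is 0.547, giving C* = 0.657/0.0064 = 103.

N* ≈ 9.51, C* ≈ 103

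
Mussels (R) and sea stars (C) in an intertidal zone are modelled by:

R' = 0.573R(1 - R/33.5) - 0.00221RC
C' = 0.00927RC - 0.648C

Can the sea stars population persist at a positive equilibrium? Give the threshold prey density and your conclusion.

The predator equation gives dC/dt > 0 only when R > 0.648/0.00927 = 69.9.
Without the predator, R → K = 33.5. Since 33.5 < 69.9, the predator cannot invade.

Threshold R = 69.9; K < 69.9, so no, the predator goes extinct.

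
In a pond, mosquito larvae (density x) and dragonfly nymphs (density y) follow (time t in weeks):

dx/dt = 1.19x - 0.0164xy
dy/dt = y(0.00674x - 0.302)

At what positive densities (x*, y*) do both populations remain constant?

Set dy/dt = 0 with y > 0: 0.00674x - 0.302 = 0, so x* = 0.302/0.00674 = 44.8.
Set dx/dt = 0 with x > 0: 1.19 - 0.0164y = 0, so y* = 1.19/0.0164 = 72.6.

x* ≈ 44.8, y* ≈ 72.6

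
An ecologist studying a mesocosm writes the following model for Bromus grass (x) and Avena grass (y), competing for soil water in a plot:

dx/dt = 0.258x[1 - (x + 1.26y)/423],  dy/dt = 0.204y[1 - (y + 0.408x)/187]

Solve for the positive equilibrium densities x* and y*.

Setting both brackets to zero gives the nullclines x + 1.26y = 423 and 0.408x + y = 187.
Substituting y = 187 - 0.408x into the first: x(1 - 1.26·0.408) = 423 - 1.26·187.
So x* = 187/0.486 = 386, and then y* = 187 - 0.408·386 = 29.7.

x* ≈ 386, y* ≈ 29.7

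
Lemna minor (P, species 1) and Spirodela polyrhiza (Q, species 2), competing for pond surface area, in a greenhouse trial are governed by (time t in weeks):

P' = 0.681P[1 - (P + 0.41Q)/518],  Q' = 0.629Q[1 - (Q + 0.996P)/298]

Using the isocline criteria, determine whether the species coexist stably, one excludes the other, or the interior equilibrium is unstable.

species 1 excludes species 2

Compare the nullcline intercepts: K1/α12 = 518/0.41 = 1260 > K2 = 298; K2/α21 = 298/0.996 = 299 < K1 = 518.
Since the inequalities point opposite ways, species 1 can invade but species 2 cannot.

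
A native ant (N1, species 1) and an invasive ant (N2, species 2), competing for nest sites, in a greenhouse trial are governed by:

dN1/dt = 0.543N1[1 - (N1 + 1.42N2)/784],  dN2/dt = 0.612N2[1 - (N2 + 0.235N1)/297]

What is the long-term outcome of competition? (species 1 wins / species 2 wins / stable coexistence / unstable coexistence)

Compare the nullcline intercepts: K1/α12 = 784/1.42 = 552 > K2 = 297; K2/α21 = 297/0.235 = 1260 > K1 = 784.
Since both inequalities hold, each species can invade when rare, so the interior equilibrium is stable.

stable coexistence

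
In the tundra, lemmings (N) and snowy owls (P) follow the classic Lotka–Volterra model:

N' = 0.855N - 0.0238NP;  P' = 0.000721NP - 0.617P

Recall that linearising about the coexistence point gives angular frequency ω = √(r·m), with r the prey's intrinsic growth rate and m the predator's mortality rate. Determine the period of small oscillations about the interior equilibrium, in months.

T ≈ 8.65 months

Here r = 0.855 and m = 0.617, so r·m = 0.528.
ω = √0.528 = 0.726 per month, hence T = 2π/ω ≈ 8.65 months.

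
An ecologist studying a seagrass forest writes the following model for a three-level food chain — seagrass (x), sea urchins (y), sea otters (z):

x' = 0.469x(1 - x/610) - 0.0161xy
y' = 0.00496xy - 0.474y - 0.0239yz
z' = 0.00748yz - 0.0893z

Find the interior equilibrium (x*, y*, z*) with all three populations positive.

x* ≈ 360, y* ≈ 11.9, z* ≈ 54.9

From dz/dt = 0: 0.00748y* = 0.0893, so y* = 11.9.
From dx/dt = 0: 0.469(1 - x*/610) = 0.0161·11.9, giving x* = 610·(1 - 0.41) = 360.
From dy/dt = 0: 0.00496·360 - 0.474 = 0.0239z*, so z* = 1.31/0.0239 = 54.9.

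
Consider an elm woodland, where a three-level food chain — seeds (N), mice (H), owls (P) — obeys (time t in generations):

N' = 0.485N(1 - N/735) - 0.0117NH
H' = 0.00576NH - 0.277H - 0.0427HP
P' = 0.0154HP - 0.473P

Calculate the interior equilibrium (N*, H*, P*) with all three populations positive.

From dP/dt = 0: 0.0154H* = 0.473, so H* = 30.7.
From dN/dt = 0: 0.485(1 - N*/735) = 0.0117·30.7, giving N* = 735·(1 - 0.741) = 190.
From dH/dt = 0: 0.00576·190 - 0.277 = 0.0427P*, so P* = 0.82/0.0427 = 19.2.

N* ≈ 190, H* ≈ 30.7, P* ≈ 19.2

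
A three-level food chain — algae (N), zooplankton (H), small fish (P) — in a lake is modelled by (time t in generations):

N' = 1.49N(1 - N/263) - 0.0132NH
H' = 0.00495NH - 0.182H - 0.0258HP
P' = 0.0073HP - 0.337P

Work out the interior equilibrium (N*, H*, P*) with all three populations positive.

N* ≈ 155, H* ≈ 46.2, P* ≈ 22.8

From dP/dt = 0: 0.0073H* = 0.337, so H* = 46.2.
From dN/dt = 0: 1.49(1 - N*/263) = 0.0132·46.2, giving N* = 263·(1 - 0.409) = 155.
From dH/dt = 0: 0.00495·155 - 0.182 = 0.0258P*, so P* = 0.587/0.0258 = 22.8.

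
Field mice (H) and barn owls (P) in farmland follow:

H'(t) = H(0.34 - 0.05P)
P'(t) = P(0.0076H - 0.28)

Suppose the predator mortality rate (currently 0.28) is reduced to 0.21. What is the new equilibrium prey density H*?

At the interior fixed point, setting dP/dt = 0 with P > 0 fixes H* = (predator death rate)/(HP coefficient) — independent of the other coefficients.
With the change, H* = 0.21/0.0076 = 27.6; it falls from 36.8.

H* ≈ 27.6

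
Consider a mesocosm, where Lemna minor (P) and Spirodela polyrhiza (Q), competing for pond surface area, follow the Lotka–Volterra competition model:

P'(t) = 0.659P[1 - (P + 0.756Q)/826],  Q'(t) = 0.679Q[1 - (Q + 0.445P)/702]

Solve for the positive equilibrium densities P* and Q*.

P* ≈ 445, Q* ≈ 504

Setting both brackets to zero gives the nullclines P + 0.756Q = 826 and 0.445P + Q = 702.
Substituting Q = 702 - 0.445P into the first: P(1 - 0.756·0.445) = 826 - 0.756·702.
So P* = 295/0.664 = 445, and then Q* = 702 - 0.445·445 = 504.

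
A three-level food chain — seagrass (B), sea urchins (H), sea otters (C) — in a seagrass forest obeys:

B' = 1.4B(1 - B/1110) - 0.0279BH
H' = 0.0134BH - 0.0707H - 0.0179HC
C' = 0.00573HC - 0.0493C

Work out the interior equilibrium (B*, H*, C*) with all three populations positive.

B* ≈ 920, H* ≈ 8.6, C* ≈ 685

From dC/dt = 0: 0.00573H* = 0.0493, so H* = 8.6.
From dB/dt = 0: 1.4(1 - B*/1110) = 0.0279·8.6, giving B* = 1110·(1 - 0.171) = 920.
From dH/dt = 0: 0.0134·920 - 0.0707 = 0.0179C*, so C* = 12.3/0.0179 = 685.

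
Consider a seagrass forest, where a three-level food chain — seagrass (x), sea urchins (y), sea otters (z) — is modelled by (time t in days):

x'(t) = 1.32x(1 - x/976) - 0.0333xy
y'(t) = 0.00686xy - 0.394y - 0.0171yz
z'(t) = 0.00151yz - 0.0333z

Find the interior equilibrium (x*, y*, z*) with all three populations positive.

x* ≈ 433, y* ≈ 22.1, z* ≈ 151

From dz/dt = 0: 0.00151y* = 0.0333, so y* = 22.1.
From dx/dt = 0: 1.32(1 - x*/976) = 0.0333·22.1, giving x* = 976·(1 - 0.556) = 433.
From dy/dt = 0: 0.00686·433 - 0.394 = 0.0171z*, so z* = 2.58/0.0171 = 151.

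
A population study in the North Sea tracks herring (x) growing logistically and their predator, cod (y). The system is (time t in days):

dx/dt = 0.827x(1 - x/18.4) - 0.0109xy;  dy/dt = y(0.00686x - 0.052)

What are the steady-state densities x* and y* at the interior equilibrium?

x* ≈ 7.58, y* ≈ 44.6

From dy/dt = 0 with y > 0: 0.00686x* = 0.052, so x* = 7.58.
Substitute into dx/dt = 0: 0.827(1 - 7.58/18.4) = 0.0109y*.
The bracket is 0.588, giving y* = 0.486/0.0109 = 44.6.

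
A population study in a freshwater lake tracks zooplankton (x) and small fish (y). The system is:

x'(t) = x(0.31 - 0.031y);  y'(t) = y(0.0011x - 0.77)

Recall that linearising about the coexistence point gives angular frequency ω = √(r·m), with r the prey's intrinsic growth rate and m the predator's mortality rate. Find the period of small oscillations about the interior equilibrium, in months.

Here r = 0.31 and m = 0.77, so r·m = 0.239.
ω = √0.239 = 0.489 per month, hence T = 2π/ω ≈ 12.9 months.

T ≈ 12.9 months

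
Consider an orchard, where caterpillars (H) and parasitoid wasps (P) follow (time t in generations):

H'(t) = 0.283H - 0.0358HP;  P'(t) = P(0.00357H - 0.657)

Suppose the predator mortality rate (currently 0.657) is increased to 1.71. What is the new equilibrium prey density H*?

At the interior fixed point, setting dP/dt = 0 with P > 0 fixes H* = (predator death rate)/(HP coefficient) — independent of the other coefficients.
With the change, H* = 1.71/0.00357 = 479; it rises from 184.

H* ≈ 479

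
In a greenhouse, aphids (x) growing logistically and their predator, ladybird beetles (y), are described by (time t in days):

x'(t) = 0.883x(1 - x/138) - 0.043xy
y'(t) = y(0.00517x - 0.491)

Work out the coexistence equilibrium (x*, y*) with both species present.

x* ≈ 95, y* ≈ 6.4

From dy/dt = 0 with y > 0: 0.00517x* = 0.491, so x* = 95.
Substitute into dx/dt = 0: 0.883(1 - 95/138) = 0.043y*.
The bracket is 0.312, giving y* = 0.275/0.043 = 6.4.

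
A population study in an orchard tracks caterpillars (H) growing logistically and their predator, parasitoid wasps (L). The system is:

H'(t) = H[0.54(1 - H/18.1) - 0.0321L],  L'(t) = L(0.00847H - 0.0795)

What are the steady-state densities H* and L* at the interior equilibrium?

From dL/dt = 0 with L > 0: 0.00847H* = 0.0795, so H* = 9.39.
Substitute into dH/dt = 0: 0.54(1 - 9.39/18.1) = 0.0321L*.
The bracket is 0.481, giving L* = 0.26/0.0321 = 8.1.

H* ≈ 9.39, L* ≈ 8.1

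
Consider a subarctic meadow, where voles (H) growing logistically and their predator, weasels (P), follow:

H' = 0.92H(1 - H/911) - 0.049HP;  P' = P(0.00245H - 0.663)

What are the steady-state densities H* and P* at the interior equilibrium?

From dP/dt = 0 with P > 0: 0.00245H* = 0.663, so H* = 271.
Substitute into dH/dt = 0: 0.92(1 - 271/911) = 0.049P*.
The bracket is 0.703, giving P* = 0.647/0.049 = 13.2.

H* ≈ 271, P* ≈ 13.2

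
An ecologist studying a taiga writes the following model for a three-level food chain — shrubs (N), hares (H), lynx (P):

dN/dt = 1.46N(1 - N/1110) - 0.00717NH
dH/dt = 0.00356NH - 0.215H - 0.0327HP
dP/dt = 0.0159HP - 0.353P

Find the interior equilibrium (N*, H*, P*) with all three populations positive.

N* ≈ 989, H* ≈ 22.2, P* ≈ 101

From dP/dt = 0: 0.0159H* = 0.353, so H* = 22.2.
From dN/dt = 0: 1.46(1 - N*/1110) = 0.00717·22.2, giving N* = 1110·(1 - 0.109) = 989.
From dH/dt = 0: 0.00356·989 - 0.215 = 0.0327P*, so P* = 3.31/0.0327 = 101.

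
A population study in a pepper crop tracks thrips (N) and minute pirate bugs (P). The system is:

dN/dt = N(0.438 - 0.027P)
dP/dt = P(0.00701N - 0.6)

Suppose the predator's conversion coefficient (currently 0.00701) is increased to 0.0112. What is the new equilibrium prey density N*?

At the interior fixed point, setting dP/dt = 0 with P > 0 fixes N* = (predator death rate)/(NP coefficient) — independent of the other coefficients.
With the change, N* = 0.6/0.0112 = 53.6; it falls from 85.6.

N* ≈ 53.6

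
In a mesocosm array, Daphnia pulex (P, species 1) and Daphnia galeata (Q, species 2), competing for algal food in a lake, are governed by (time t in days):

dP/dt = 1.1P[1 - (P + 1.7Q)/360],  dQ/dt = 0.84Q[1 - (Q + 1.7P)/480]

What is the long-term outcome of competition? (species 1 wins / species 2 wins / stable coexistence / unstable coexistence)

Compare the nullcline intercepts: K1/α12 = 360/1.7 = 212 < K2 = 480; K2/α21 = 480/1.7 = 282 < K1 = 360.
Since both are reversed, neither can invade when rare; the interior point is a saddle.

unstable coexistence (outcome depends on initial conditions)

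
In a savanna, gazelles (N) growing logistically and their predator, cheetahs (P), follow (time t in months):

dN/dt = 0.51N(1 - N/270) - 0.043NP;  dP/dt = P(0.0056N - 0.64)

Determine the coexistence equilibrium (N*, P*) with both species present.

From dP/dt = 0 with P > 0: 0.0056N* = 0.64, so N* = 114.
Substitute into dN/dt = 0: 0.51(1 - 114/270) = 0.043P*.
The bracket is 0.577, giving P* = 0.294/0.043 = 6.84.

N* ≈ 114, P* ≈ 6.84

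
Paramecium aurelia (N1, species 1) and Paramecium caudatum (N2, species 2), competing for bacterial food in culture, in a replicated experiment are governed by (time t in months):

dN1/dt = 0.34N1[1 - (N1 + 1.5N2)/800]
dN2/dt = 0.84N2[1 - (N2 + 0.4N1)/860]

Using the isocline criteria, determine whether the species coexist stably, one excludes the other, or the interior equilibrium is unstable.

species 2 excludes species 1

Compare the nullcline intercepts: K1/α12 = 800/1.5 = 533 < K2 = 860; K2/α21 = 860/0.4 = 2150 > K1 = 800.
Since the inequalities point opposite ways, species 2 can invade but species 1 cannot.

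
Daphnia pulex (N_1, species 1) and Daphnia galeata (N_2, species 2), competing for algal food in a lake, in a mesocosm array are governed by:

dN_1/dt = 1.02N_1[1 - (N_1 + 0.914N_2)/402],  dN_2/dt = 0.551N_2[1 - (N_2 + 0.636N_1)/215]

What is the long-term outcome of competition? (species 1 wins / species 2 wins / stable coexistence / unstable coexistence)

Compare the nullcline intercepts: K1/α12 = 402/0.914 = 440 > K2 = 215; K2/α21 = 215/0.636 = 338 < K1 = 402.
Since the inequalities point opposite ways, species 1 can invade but species 2 cannot.

species 1 excludes species 2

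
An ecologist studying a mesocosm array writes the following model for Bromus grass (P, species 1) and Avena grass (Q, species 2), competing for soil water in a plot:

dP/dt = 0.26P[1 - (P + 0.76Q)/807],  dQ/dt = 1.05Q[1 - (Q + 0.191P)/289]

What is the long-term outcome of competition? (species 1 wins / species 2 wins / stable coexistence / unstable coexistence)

stable coexistence

Compare the nullcline intercepts: K1/α12 = 807/0.76 = 1060 > K2 = 289; K2/α21 = 289/0.191 = 1510 > K1 = 807.
Since both inequalities hold, each species can invade when rare, so the interior equilibrium is stable.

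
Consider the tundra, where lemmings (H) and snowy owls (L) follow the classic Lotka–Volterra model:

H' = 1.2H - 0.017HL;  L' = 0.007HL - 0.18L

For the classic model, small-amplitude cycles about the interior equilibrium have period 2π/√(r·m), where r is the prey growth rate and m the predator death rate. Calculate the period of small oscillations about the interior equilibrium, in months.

T ≈ 13.5 months

Here r = 1.2 and m = 0.18, so r·m = 0.216.
ω = √0.216 = 0.465 per month, hence T = 2π/ω ≈ 13.5 months.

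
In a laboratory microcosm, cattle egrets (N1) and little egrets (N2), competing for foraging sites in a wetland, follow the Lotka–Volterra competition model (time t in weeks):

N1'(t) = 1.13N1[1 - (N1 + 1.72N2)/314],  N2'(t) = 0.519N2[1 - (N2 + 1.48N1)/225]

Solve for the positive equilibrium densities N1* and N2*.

Setting both brackets to zero gives the nullclines N1 + 1.72N2 = 314 and 1.48N1 + N2 = 225.
Substituting N2 = 225 - 1.48N1 into the first: N1(1 - 1.72·1.48) = 314 - 1.72·225.
So N1* = -73/-1.55 = 47.2, and then N2* = 225 - 1.48·47.2 = 155.

N1* ≈ 47.2, N2* ≈ 155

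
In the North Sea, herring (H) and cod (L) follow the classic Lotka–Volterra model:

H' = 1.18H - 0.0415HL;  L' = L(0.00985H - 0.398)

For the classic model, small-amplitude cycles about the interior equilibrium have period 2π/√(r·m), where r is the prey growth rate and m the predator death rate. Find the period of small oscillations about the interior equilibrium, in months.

Here r = 1.18 and m = 0.398, so r·m = 0.47.
ω = √0.47 = 0.685 per month, hence T = 2π/ω ≈ 9.17 months.

T ≈ 9.17 months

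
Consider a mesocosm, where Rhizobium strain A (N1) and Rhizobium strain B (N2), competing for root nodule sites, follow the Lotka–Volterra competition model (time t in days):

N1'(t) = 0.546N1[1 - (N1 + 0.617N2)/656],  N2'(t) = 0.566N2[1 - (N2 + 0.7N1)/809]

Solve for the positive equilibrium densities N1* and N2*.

N1* ≈ 276, N2* ≈ 616

Setting both brackets to zero gives the nullclines N1 + 0.617N2 = 656 and 0.7N1 + N2 = 809.
Substituting N2 = 809 - 0.7N1 into the first: N1(1 - 0.617·0.7) = 656 - 0.617·809.
So N1* = 157/0.568 = 276, and then N2* = 809 - 0.7·276 = 616.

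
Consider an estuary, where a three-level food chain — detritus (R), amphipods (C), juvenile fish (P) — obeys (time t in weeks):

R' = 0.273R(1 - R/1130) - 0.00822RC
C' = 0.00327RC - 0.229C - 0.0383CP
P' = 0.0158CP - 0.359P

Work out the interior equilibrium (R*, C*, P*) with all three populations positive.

From dP/dt = 0: 0.0158C* = 0.359, so C* = 22.7.
From dR/dt = 0: 0.273(1 - R*/1130) = 0.00822·22.7, giving R* = 1130·(1 - 0.684) = 357.
From dC/dt = 0: 0.00327·357 - 0.229 = 0.0383P*, so P* = 0.938/0.0383 = 24.5.

R* ≈ 357, C* ≈ 22.7, P* ≈ 24.5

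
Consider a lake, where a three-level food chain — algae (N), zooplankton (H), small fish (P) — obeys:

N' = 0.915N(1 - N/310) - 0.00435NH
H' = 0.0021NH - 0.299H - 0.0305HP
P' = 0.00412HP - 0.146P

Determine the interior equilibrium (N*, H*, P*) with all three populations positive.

N* ≈ 258, H* ≈ 35.4, P* ≈ 7.95

From dP/dt = 0: 0.00412H* = 0.146, so H* = 35.4.
From dN/dt = 0: 0.915(1 - N*/310) = 0.00435·35.4, giving N* = 310·(1 - 0.168) = 258.
From dH/dt = 0: 0.0021·258 - 0.299 = 0.0305P*, so P* = 0.242/0.0305 = 7.95.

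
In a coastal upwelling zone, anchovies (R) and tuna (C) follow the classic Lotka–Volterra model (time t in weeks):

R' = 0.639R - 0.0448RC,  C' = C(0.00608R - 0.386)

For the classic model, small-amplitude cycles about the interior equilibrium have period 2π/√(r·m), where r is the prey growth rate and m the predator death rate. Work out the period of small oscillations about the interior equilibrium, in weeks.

Here r = 0.639 and m = 0.386, so r·m = 0.247.
ω = √0.247 = 0.497 per week, hence T = 2π/ω ≈ 12.7 weeks.

T ≈ 12.7 weeks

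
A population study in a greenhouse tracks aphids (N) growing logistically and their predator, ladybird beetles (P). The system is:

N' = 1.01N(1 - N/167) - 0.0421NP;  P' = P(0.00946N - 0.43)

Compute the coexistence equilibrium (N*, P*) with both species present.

From dP/dt = 0 with P > 0: 0.00946N* = 0.43, so N* = 45.5.
Substitute into dN/dt = 0: 1.01(1 - 45.5/167) = 0.0421P*.
The bracket is 0.728, giving P* = 0.735/0.0421 = 17.5.

N* ≈ 45.5, P* ≈ 17.5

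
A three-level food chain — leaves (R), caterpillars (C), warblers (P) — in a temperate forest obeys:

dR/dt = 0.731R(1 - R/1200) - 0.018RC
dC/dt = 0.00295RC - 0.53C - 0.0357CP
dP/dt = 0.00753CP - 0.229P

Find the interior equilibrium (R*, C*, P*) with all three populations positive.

From dP/dt = 0: 0.00753C* = 0.229, so C* = 30.4.
From dR/dt = 0: 0.731(1 - R*/1200) = 0.018·30.4, giving R* = 1200·(1 - 0.749) = 301.
From dC/dt = 0: 0.00295·301 - 0.53 = 0.0357P*, so P* = 0.359/0.0357 = 10.1.

R* ≈ 301, C* ≈ 30.4, P* ≈ 10.1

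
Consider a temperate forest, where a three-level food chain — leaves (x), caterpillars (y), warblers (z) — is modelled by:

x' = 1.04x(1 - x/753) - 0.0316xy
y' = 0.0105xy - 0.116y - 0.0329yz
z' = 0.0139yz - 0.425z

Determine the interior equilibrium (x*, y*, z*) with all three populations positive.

From dz/dt = 0: 0.0139y* = 0.425, so y* = 30.6.
From dx/dt = 0: 1.04(1 - x*/753) = 0.0316·30.6, giving x* = 753·(1 - 0.929) = 53.4.
From dy/dt = 0: 0.0105·53.4 - 0.116 = 0.0329z*, so z* = 0.445/0.0329 = 13.5.

x* ≈ 53.4, y* ≈ 30.6, z* ≈ 13.5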